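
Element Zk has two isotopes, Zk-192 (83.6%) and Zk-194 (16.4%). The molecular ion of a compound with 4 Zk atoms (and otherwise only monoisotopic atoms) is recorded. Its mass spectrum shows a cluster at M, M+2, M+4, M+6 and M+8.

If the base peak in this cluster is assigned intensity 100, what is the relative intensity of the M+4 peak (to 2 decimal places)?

23.09

(0.836 + 0.164)^4 gives M 0.4885, M+2 0.3833, M+4 0.1128, M+6 0.0148, M+8 0.0007; the largest is M.
P(M) = C(4,0) × 0.836^4 × 0.164^0 = 1 × 0.48845562 × 1.0000 = 0.488456 (base)
P(M+4) = C(4,2) × 0.836^2 × 0.164^2 = 6 × 0.698896 × 0.026896 = 0.112785
Relative intensity = 0.112785 / 0.488456 × 100 = 23.09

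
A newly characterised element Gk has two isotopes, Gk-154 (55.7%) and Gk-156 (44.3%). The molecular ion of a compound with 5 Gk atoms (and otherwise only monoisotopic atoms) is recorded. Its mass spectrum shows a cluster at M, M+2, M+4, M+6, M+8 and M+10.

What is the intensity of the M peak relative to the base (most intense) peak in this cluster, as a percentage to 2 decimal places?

Binomial terms of (0.557 + 0.443)^5: M 0.0536, M+2 0.2132, M+4 0.3391, M+6 0.2697, M+8 0.1073, M+10 0.0171 → M+4 is the base peak.
P(M+4) = C(5,2) × 0.557^3 × 0.443^2 = 10 × 0.17280869 × 0.196249 = 0.339135 (base)
P(M) = C(5,0) × 0.557^5 × 0.443^0 = 1 × 0.05361372 × 1.0000 = 0.053614
Relative intensity = 0.053614 / 0.339135 × 100 = 15.81

15.81%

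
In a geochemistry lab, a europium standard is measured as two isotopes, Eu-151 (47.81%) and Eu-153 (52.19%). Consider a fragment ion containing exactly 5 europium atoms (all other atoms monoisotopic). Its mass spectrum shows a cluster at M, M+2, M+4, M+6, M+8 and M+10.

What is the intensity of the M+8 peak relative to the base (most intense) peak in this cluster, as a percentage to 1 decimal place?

54.6%

Binomial terms of (0.4781 + 0.5219)^5: M 0.0250, M+2 0.1363, M+4 0.2977, M+6 0.3249, M+8 0.1774, M+10 0.0387 → M+6 is the base peak.
P(M+6) = C(5,3) × 0.4781^2 × 0.5219^3 = 10 × 0.22857961 × 0.14215492 = 0.324937 (base)
P(M+8) = C(5,4) × 0.4781^1 × 0.5219^4 = 5 × 0.4781 × 0.07419065 = 0.177353
Relative intensity = 0.177353 / 0.324937 × 100 = 54.6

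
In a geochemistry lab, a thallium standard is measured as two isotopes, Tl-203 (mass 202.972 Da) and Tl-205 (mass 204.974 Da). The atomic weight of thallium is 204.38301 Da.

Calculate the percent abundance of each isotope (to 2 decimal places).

Tl-203: 29.52%, Tl-205: 70.48%

Let x be the fractional abundance of Tl-203; then Tl-205 has abundance 1 − x.
202.972·x + 204.974·(1 − x) = 204.38301
(202.972 − 204.974)·x = 204.38301 − 204.974
x = -0.59099 / -2.002 = 0.29520 → 29.52% Tl-203, 70.48% Tl-205.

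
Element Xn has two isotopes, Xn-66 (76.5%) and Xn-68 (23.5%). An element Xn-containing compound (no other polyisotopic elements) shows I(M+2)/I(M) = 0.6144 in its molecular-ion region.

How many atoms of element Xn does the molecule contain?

2

The M+2/M ratio from n Xn atoms is n · q/p = n · 0.235/0.765.
n = 0.6144 × 0.765/0.235 = 2.00 ≈ 2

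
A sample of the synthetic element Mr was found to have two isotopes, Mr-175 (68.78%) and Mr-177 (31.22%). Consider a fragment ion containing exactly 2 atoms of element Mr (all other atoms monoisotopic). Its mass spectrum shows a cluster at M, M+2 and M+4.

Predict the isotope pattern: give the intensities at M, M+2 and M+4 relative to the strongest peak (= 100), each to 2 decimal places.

Expanding (0.6878 + 0.3122)^2:
P(M) = 0.6878^2 = 0.473069
P(M+2) = 2 × 0.6878^1 × 0.3122^1 = 0.429462
P(M+4) = 0.3122^2 = 0.097469
The M peak is largest (0.473069); scaling to 100 gives 100.00 : 90.78 : 20.60.

100.00 : 90.78 : 20.60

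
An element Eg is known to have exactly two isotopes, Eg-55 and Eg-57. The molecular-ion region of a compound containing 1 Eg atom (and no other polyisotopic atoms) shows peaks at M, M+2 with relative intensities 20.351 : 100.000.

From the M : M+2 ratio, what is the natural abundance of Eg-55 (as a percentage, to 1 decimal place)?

16.9%

Write p for the Eg-55 fraction. I(M+2)/I(M) = [C(1,1)·p^0·(1−p)] / p^1 = 1·(1−p)/p = 100.000/20.351 = 4.9138
(1−p)/p = 4.9138/1 = 4.9138  ⇒  p = 1/(1 + 4.9138) = 0.1691
Eg-55: 16.9%, Eg-57: 83.1%.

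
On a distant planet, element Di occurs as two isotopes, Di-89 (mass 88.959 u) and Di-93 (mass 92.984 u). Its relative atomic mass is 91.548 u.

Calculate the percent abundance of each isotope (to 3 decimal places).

With x = fraction of Di-89 (so Di-93 is 1 − x):
88.959·x + 92.984·(1 − x) = 91.548
(88.959 − 92.984)·x = 91.548 − 92.984
x = -1.436 / -4.025 = 0.35677 → 35.677% Di-89, 64.323% Di-93.

Di-89: 35.677%, Di-93: 64.323%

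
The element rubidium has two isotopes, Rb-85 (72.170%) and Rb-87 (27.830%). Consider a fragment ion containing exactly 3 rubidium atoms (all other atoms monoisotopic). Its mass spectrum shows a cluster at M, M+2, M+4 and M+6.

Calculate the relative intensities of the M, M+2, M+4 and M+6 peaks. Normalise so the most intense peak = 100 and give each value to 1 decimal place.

86.4 : 100.0 : 38.6 : 5.0

Each Rb atom is independently Rb-85 (p = 0.72170) or Rb-87 (q = 0.27830); the cluster is the binomial expansion (p + q)^3.
P(M) = 0.72170^3 = 0.375898
P(M+2) = 3 × 0.72170^2 × 0.27830^1 = 0.434858
P(M+4) = 3 × 0.72170^1 × 0.27830^2 = 0.167689
P(M+6) = 0.27830^3 = 0.021555
The M+2 peak is largest (0.434858); scaling to 100 gives 86.4 : 100.0 : 38.6 : 5.0.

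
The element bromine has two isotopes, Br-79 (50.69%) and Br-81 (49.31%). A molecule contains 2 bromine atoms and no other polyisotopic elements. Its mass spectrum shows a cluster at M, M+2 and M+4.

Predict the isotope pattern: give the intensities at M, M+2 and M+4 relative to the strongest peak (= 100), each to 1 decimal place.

51.4 : 100.0 : 48.6

The 2 Br atoms are independent, so intensities follow the terms of (0.5069 + 0.4931)^2.
P(M) = 0.5069^2 = 0.256948
P(M+2) = 2 × 0.5069^1 × 0.4931^1 = 0.499905
P(M+4) = 0.4931^2 = 0.243148
The M+2 peak is largest (0.499905); scaling to 100 gives 51.4 : 100.0 : 48.6.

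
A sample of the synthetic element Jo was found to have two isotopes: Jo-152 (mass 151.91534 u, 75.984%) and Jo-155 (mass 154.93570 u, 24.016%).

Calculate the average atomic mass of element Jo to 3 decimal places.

152.641 u

Weight each isotope mass by its fractional abundance: 0.75984 × 151.91534 + 0.24016 × 154.93570
= 115.431352 + 37.209358 = 152.640710 u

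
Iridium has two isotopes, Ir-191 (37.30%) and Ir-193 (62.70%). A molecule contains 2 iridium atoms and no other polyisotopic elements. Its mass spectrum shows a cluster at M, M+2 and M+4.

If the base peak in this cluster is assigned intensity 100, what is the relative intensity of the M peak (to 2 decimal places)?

29.74

Term probabilities: M 0.1391, M+2 0.4677, M+4 0.3931. Base peak = M+2.
P(M+2) = C(2,1) × 0.3730^1 × 0.6270^1 = 2 × 0.3730 × 0.6270 = 0.467742 (base)
P(M) = C(2,0) × 0.3730^2 × 0.6270^0 = 1 × 0.139129 × 1.0000 = 0.139129
Relative intensity = 0.139129 / 0.467742 × 100 = 29.74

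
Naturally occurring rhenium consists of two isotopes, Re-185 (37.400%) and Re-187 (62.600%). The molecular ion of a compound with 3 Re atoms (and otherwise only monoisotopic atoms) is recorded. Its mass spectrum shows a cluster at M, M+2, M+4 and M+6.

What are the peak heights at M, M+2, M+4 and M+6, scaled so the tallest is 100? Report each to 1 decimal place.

The 3 Re atoms are independent, so intensities follow the terms of (0.37400 + 0.62600)^3.
P(M) = 0.37400^3 = 0.052314
P(M+2) = 3 × 0.37400^2 × 0.62600^1 = 0.262687
P(M+4) = 3 × 0.37400^1 × 0.62600^2 = 0.439685
P(M+6) = 0.62600^3 = 0.245314
The M+4 peak is largest (0.439685); scaling to 100 gives 11.9 : 59.7 : 100.0 : 55.8.

11.9 : 59.7 : 100.0 : 55.8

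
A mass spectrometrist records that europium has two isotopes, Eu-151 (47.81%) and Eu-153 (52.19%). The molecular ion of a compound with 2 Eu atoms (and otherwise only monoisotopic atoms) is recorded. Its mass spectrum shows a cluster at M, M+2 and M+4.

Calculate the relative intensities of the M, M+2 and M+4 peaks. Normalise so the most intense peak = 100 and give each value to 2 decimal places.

45.80 : 100.00 : 54.58

Expanding (0.4781 + 0.5219)^2:
P(M) = 0.4781^2 = 0.228580
P(M+2) = 2 × 0.4781^1 × 0.5219^1 = 0.499041
P(M+4) = 0.5219^2 = 0.272380
The M+2 peak is largest (0.499041); scaling to 100 gives 45.80 : 100.00 : 54.58.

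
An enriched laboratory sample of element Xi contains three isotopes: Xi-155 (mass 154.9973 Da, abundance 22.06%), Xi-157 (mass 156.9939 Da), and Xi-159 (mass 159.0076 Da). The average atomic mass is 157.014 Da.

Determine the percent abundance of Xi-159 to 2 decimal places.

22.87%

The remaining 77.94% is split between Xi-157 (fraction x) and Xi-159 (fraction 0.7794 − x).
Substituting: 156.9939x + 159.0076(0.7794 − x) = 122.82159562
(156.9939 − 159.0076)x = -1.10892782  ⇒  x = 0.55069, y = 0.22871
Xi-157: 55.07%, Xi-159: 22.87%.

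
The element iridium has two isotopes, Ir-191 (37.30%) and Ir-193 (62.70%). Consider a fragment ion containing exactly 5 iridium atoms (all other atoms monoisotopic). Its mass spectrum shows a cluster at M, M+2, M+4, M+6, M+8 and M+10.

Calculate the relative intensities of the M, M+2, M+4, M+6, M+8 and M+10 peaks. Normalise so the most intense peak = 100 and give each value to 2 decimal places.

2.11 : 17.70 : 59.49 : 100.00 : 84.05 : 28.26

Expanding (0.3730 + 0.6270)^5:
P(M) = 0.3730^5 = 0.007220
P(M+2) = 5 × 0.3730^4 × 0.6270^1 = 0.060684
P(M+4) = 10 × 0.3730^3 × 0.6270^2 = 0.204015
P(M+6) = 10 × 0.3730^2 × 0.6270^3 = 0.342942
P(M+8) = 5 × 0.3730^1 × 0.6270^4 = 0.288237
P(M+10) = 0.6270^5 = 0.096903
The M+6 peak is largest (0.342942); scaling to 100 gives 2.11 : 17.70 : 59.49 : 100.00 : 84.05 : 28.26.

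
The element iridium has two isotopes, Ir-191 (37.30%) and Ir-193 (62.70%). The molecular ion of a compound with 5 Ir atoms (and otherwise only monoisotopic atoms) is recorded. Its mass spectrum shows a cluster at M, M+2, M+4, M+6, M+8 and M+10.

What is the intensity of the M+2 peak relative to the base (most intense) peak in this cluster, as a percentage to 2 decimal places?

Term probabilities: M 0.0072, M+2 0.0607, M+4 0.2040, M+6 0.3429, M+8 0.2882, M+10 0.0969. Base peak = M+6.
P(M+6) = C(5,3) × 0.3730^2 × 0.6270^3 = 10 × 0.139129 × 0.24649188 = 0.342942 (base)
P(M+2) = C(5,1) × 0.3730^4 × 0.6270^1 = 5 × 0.01935688 × 0.6270 = 0.060684
Relative intensity = 0.060684 / 0.342942 × 100 = 17.70

17.70%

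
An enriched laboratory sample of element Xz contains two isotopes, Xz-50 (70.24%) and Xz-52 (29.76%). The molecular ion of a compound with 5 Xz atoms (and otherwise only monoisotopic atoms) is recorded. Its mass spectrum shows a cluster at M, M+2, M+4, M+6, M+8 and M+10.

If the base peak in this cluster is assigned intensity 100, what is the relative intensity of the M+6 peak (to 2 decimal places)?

35.90

Binomial terms of (0.7024 + 0.2976)^5: M 0.1710, M+2 0.3622, M+4 0.3069, M+6 0.1300, M+8 0.0275, M+10 0.0023 → M+2 is the base peak.
P(M+2) = C(5,1) × 0.7024^4 × 0.2976^1 = 5 × 0.24340977 × 0.2976 = 0.362194 (base)
P(M+6) = C(5,3) × 0.7024^2 × 0.2976^3 = 10 × 0.49336576 × 0.02635717 = 0.130037
Relative intensity = 0.130037 / 0.362194 × 100 = 35.90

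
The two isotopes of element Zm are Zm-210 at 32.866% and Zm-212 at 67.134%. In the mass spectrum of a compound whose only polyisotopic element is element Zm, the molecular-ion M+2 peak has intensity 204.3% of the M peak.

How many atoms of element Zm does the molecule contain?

The M+2/M ratio from n Zm atoms is n · q/p = n · 0.67134/0.32866.
n = 2.043 × 0.32866/0.67134 = 1.00 ≈ 1

1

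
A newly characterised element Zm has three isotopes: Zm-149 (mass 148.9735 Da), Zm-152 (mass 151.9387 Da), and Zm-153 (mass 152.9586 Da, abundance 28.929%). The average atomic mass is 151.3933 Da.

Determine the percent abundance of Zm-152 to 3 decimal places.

42.727%

The remaining 71.071% is split between Zm-149 (fraction x) and Zm-152 (fraction 0.71071 − x).
Substituting: 148.9735x + 151.9387(0.71071 − x) = 107.143906606
(148.9735 − 151.9387)x = -0.840446871  ⇒  x = 0.28344, y = 0.42727
Zm-149: 28.344%, Zm-152: 42.727%.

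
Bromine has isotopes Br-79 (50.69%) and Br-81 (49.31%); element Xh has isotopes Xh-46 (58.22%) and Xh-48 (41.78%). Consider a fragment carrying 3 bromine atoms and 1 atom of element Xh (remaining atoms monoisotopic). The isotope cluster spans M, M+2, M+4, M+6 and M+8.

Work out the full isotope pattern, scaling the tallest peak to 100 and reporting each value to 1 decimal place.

20.3 : 73.7 : 100.0 : 60.0 : 13.4

Bromine pattern (n=3): 0.13024674 : 0.3801026 : 0.36975457 : 0.11989609
Element Xh pattern (n=1): 0.5822 : 0.4178
Convolve the two distributions (both contribute in 2-u steps):
  M: 0.13024674×0.5822 = 0.075830
  M+2: 0.13024674×0.4178 + 0.3801026×0.5822 = 0.275713
  M+4: 0.3801026×0.4178 + 0.36975457×0.5822 = 0.374078
  M+6: 0.36975457×0.4178 + 0.11989609×0.5822 = 0.224287
  M+8: 0.11989609×0.4178 = 0.050093
Scale to base peak (0.374078) = 100: 20.3 : 73.7 : 100.0 : 60.0 : 13.4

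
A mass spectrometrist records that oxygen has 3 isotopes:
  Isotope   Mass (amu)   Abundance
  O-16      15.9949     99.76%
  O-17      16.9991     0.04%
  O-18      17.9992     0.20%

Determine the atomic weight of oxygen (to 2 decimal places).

The abundance-weighted mean is 0.9976 × 15.9949 + 0.0004 × 16.9991 + 0.0020 × 17.9992
= 15.95651 + 0.00680 + 0.03600 = 15.99931 amu

16.00 amu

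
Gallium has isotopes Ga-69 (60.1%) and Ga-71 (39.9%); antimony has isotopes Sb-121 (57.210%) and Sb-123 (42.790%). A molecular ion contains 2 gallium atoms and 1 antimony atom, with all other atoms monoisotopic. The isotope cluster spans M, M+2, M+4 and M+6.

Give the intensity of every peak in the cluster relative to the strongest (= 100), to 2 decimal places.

Gallium pattern (n=2): 0.361201 : 0.479598 : 0.159201
Antimony pattern (n=1): 0.5721 : 0.4279
Convolve the two distributions (both contribute in 2-u steps):
  M: 0.361201×0.5721 = 0.206643
  M+2: 0.361201×0.4279 + 0.479598×0.5721 = 0.428936
  M+4: 0.479598×0.4279 + 0.159201×0.5721 = 0.296299
  M+6: 0.159201×0.4279 = 0.068122
Scale to base peak (0.428936) = 100: 48.18 : 100.00 : 69.08 : 15.88

48.18 : 100.00 : 69.08 : 15.88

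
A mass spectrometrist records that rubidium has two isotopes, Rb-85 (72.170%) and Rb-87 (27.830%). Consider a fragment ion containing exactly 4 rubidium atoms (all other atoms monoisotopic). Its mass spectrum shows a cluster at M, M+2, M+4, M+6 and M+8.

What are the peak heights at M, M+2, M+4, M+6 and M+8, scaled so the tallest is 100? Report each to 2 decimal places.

64.83 : 100.00 : 57.84 : 14.87 : 1.43

Each Rb atom is independently Rb-85 (p = 0.72170) or Rb-87 (q = 0.27830); the cluster is the binomial expansion (p + q)^4.
P(M) = 0.72170^4 = 0.271286
P(M+2) = 4 × 0.72170^3 × 0.27830^1 = 0.418450
P(M+4) = 6 × 0.72170^2 × 0.27830^2 = 0.242042
P(M+6) = 4 × 0.72170^1 × 0.27830^3 = 0.062224
P(M+8) = 0.27830^4 = 0.005999
The M+2 peak is largest (0.418450); scaling to 100 gives 64.83 : 100.00 : 57.84 : 14.87 : 1.43.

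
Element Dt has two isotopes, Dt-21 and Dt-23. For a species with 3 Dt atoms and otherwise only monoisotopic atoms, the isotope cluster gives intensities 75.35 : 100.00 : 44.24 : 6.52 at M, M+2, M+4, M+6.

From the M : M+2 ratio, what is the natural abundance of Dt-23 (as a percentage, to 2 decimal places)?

30.67%

Write p for the Dt-21 fraction. I(M+2)/I(M) = [C(3,1)·p^2·(1−p)] / p^3 = 3·(1−p)/p = 100.00/75.35 = 1.3271
(1−p)/p = 1.3271/3 = 0.4424  ⇒  p = 1/(1 + 0.4424) = 0.6933
Dt-21: 69.33%, Dt-23: 30.67%.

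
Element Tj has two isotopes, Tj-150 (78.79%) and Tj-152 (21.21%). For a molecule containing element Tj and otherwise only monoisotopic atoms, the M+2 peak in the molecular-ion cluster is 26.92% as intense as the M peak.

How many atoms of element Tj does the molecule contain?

The M+2/M ratio from n Tj atoms is n · q/p = n · 0.2121/0.7879.
n = 0.2692 × 0.7879/0.2121 = 1.00 ≈ 1

1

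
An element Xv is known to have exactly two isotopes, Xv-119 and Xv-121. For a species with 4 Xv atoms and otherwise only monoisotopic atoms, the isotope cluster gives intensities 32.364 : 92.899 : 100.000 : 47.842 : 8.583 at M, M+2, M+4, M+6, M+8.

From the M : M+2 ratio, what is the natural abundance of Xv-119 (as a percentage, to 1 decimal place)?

58.2%

Let p = fractional abundance of Xv-119. I(M+2)/I(M) = [C(4,1)·p^3·(1−p)] / p^4 = 4·(1−p)/p = 92.899/32.364 = 2.8704
(1−p)/p = 2.8704/4 = 0.7176  ⇒  p = 1/(1 + 0.7176) = 0.5822
Xv-119: 58.2%, Xv-121: 41.8%.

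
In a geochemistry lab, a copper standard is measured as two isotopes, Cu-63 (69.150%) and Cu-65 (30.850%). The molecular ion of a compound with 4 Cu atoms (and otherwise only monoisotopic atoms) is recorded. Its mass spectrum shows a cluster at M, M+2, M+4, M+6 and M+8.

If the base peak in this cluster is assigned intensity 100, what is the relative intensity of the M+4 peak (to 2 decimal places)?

66.92

Term probabilities: M 0.2286, M+2 0.4080, M+4 0.2731, M+6 0.0812, M+8 0.0091. Base peak = M+2.
P(M+2) = C(4,1) × 0.69150^3 × 0.30850^1 = 4 × 0.33065611 × 0.3085 = 0.408030 (base)
P(M+4) = C(4,2) × 0.69150^2 × 0.30850^2 = 6 × 0.47817225 × 0.09517225 = 0.273052
Relative intensity = 0.273052 / 0.408030 × 100 = 66.92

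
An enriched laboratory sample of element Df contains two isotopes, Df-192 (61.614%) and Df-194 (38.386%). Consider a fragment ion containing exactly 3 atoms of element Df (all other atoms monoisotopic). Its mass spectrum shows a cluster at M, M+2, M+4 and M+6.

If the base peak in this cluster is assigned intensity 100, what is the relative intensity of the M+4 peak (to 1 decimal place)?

62.3

Term probabilities: M 0.2339, M+2 0.4372, M+4 0.2724, M+6 0.0566. Base peak = M+2.
P(M+2) = C(3,1) × 0.61614^2 × 0.38386^1 = 3 × 0.3796285 × 0.38386 = 0.437173 (base)
P(M+4) = C(3,2) × 0.61614^1 × 0.38386^2 = 3 × 0.61614 × 0.1473485 = 0.272362
Relative intensity = 0.272362 / 0.437173 × 100 = 62.3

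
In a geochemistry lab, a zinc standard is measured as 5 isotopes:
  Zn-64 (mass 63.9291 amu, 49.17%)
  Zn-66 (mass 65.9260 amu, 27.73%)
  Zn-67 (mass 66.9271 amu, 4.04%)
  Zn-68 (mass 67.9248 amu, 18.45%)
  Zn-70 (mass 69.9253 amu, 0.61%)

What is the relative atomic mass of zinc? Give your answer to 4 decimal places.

65.3777 amu

Ar = Σ fᵢ·mᵢ = 0.4917 × 63.9291 + 0.2773 × 65.9260 + 0.0404 × 66.9271 + 0.1845 × 67.9248 + 0.0061 × 69.9253
= 31.43394 + 18.28128 + 2.70385 + 12.53213 + 0.42654 = 65.37774 amu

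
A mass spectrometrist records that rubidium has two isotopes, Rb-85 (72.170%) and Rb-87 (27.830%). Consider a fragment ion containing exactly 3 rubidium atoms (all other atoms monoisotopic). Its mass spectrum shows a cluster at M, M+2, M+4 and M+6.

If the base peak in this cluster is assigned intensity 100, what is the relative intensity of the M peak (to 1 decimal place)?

86.4

Term probabilities: M 0.3759, M+2 0.4349, M+4 0.1677, M+6 0.0216. Base peak = M+2.
P(M+2) = C(3,1) × 0.72170^2 × 0.27830^1 = 3 × 0.52085089 × 0.2783 = 0.434858 (base)
P(M) = C(3,0) × 0.72170^3 × 0.27830^0 = 1 × 0.37589809 × 1.0000 = 0.375898
Relative intensity = 0.375898 / 0.434858 × 100 = 86.4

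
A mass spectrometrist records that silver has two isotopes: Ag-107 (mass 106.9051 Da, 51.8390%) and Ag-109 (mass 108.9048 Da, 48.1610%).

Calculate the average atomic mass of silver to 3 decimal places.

Ar = Σ fᵢ·mᵢ = 0.518390 × 106.9051 + 0.481610 × 108.9048
= 55.41853 + 52.44964 = 107.86817 Da

107.868 Da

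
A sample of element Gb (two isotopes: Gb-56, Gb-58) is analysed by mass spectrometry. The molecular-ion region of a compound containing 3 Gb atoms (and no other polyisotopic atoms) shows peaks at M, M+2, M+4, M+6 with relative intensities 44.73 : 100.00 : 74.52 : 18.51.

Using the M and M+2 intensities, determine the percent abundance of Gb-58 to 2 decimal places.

42.70%

Write p for the Gb-56 fraction. I(M+2)/I(M) = [C(3,1)·p^2·(1−p)] / p^3 = 3·(1−p)/p = 100.00/44.73 = 2.2356
(1−p)/p = 2.2356/3 = 0.7452  ⇒  p = 1/(1 + 0.7452) = 0.5730
Gb-56: 57.30%, Gb-58: 42.70%.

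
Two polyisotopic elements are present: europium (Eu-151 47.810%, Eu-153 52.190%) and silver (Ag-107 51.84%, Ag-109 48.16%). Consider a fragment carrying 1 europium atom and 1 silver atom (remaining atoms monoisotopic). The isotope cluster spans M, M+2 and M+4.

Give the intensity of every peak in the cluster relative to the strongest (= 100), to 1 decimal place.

49.5 : 100.0 : 50.2

Europium pattern (n=1): 0.4781 : 0.5219
Silver pattern (n=1): 0.5184 : 0.4816
Convolve the two distributions (both contribute in 2-u steps):
  M: 0.4781×0.5184 = 0.247847
  M+2: 0.4781×0.4816 + 0.5219×0.5184 = 0.500806
  M+4: 0.5219×0.4816 = 0.251347
Scale to base peak (0.500806) = 100: 49.5 : 100.0 : 50.2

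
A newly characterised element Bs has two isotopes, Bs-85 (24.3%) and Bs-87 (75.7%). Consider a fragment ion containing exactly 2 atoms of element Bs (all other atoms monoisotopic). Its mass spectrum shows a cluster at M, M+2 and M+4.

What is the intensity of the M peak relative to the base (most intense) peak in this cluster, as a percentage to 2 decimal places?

Term probabilities: M 0.0590, M+2 0.3679, M+4 0.5730. Base peak = M+4.
P(M+4) = C(2,2) × 0.243^0 × 0.757^2 = 1 × 1.0000 × 0.573049 = 0.573049 (base)
P(M) = C(2,0) × 0.243^2 × 0.757^0 = 1 × 0.059049 × 1.0000 = 0.059049
Relative intensity = 0.059049 / 0.573049 × 100 = 10.30

10.30%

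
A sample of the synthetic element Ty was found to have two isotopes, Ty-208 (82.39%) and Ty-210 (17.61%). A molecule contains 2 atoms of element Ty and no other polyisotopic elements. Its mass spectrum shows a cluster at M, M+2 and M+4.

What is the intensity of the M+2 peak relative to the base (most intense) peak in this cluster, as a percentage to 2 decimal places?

Term probabilities: M 0.6788, M+2 0.2902, M+4 0.0310. Base peak = M.
P(M) = C(2,0) × 0.8239^2 × 0.1761^0 = 1 × 0.67881121 × 1.0000 = 0.678811 (base)
P(M+2) = C(2,1) × 0.8239^1 × 0.1761^1 = 2 × 0.8239 × 0.1761 = 0.290178
Relative intensity = 0.290178 / 0.678811 × 100 = 42.75

42.75%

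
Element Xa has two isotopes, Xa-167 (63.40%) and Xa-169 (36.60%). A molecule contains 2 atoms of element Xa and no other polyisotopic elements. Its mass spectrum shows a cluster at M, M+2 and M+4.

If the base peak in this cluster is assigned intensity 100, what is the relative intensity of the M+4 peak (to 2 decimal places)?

28.86

Binomial terms of (0.6340 + 0.3660)^2: M 0.4020, M+2 0.4641, M+4 0.1340 → M+2 is the base peak.
P(M+2) = C(2,1) × 0.6340^1 × 0.3660^1 = 2 × 0.6340 × 0.3660 = 0.464088 (base)
P(M+4) = C(2,2) × 0.6340^0 × 0.3660^2 = 1 × 1.0000 × 0.133956 = 0.133956
Relative intensity = 0.133956 / 0.464088 × 100 = 28.86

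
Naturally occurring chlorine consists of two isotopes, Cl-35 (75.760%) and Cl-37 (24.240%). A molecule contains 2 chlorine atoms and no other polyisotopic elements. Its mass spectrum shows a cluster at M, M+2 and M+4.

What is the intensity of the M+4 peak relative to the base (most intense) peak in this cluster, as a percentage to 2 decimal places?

(0.75760 + 0.24240)^2 gives M 0.5740, M+2 0.3673, M+4 0.0588; the largest is M.
P(M) = C(2,0) × 0.75760^2 × 0.24240^0 = 1 × 0.57395776 × 1.0000 = 0.573958 (base)
P(M+4) = C(2,2) × 0.75760^0 × 0.24240^2 = 1 × 1.0000 × 0.05875776 = 0.058758
Relative intensity = 0.058758 / 0.573958 × 100 = 10.24

10.24%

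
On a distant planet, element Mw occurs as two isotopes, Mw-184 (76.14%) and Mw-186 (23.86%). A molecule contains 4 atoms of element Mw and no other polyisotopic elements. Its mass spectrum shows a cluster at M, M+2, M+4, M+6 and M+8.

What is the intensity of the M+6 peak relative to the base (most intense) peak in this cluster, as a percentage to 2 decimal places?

Binomial terms of (0.7614 + 0.2386)^4: M 0.3361, M+2 0.4213, M+4 0.1980, M+6 0.0414, M+8 0.0032 → M+2 is the base peak.
P(M+2) = C(4,1) × 0.7614^3 × 0.2386^1 = 4 × 0.44140639 × 0.2386 = 0.421278 (base)
P(M+6) = C(4,3) × 0.7614^1 × 0.2386^3 = 4 × 0.7614 × 0.01358349 = 0.041370
Relative intensity = 0.041370 / 0.421278 × 100 = 9.82

9.82%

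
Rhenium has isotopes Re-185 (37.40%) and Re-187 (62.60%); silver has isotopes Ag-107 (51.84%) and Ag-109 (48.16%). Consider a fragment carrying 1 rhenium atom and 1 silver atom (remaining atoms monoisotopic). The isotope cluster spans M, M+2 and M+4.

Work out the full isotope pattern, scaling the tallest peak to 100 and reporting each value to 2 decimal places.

38.42 : 100.00 : 59.74

Rhenium pattern (n=1): 0.3740 : 0.6260
Silver pattern (n=1): 0.5184 : 0.4816
Convolve the two distributions (both contribute in 2-u steps):
  M: 0.3740×0.5184 = 0.193882
  M+2: 0.3740×0.4816 + 0.6260×0.5184 = 0.504637
  M+4: 0.6260×0.4816 = 0.301482
Scale to base peak (0.504637) = 100: 38.42 : 100.00 : 59.74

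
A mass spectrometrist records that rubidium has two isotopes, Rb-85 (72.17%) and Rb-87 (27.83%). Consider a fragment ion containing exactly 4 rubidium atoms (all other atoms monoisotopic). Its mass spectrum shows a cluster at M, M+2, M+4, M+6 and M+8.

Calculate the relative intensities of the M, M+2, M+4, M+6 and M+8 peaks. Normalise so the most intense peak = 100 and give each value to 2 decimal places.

Each Rb atom is independently Rb-85 (p = 0.7217) or Rb-87 (q = 0.2783); the cluster is the binomial expansion (p + q)^4.
P(M) = 0.7217^4 = 0.271286
P(M+2) = 4 × 0.7217^3 × 0.2783^1 = 0.418450
P(M+4) = 6 × 0.7217^2 × 0.2783^2 = 0.242042
P(M+6) = 4 × 0.7217^1 × 0.2783^3 = 0.062224
P(M+8) = 0.2783^4 = 0.005999
The M+2 peak is largest (0.418450); scaling to 100 gives 64.83 : 100.00 : 57.84 : 14.87 : 1.43.

64.83 : 100.00 : 57.84 : 14.87 : 1.43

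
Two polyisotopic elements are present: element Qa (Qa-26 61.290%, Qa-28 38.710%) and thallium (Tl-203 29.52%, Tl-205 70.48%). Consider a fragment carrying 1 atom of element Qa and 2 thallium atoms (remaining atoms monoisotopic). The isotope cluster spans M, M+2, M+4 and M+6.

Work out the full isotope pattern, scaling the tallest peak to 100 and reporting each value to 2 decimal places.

Element Qa pattern (n=1): 0.6129 : 0.3871
Thallium pattern (n=2): 0.08714304 : 0.41611392 : 0.49674304
Convolve the two distributions (both contribute in 2-u steps):
  M: 0.6129×0.08714304 = 0.053410
  M+2: 0.6129×0.41611392 + 0.3871×0.08714304 = 0.288769
  M+4: 0.6129×0.49674304 + 0.3871×0.41611392 = 0.465532
  M+6: 0.3871×0.49674304 = 0.192289
Scale to base peak (0.465532) = 100: 11.47 : 62.03 : 100.00 : 41.31

11.47 : 62.03 : 100.00 : 41.31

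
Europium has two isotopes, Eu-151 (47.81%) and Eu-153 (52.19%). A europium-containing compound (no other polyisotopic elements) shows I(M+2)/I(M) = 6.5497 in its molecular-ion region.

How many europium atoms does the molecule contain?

6

The M+2/M ratio from n Eu atoms is n · q/p = n · 0.5219/0.4781.
n = 6.5497 × 0.4781/0.5219 = 6.00 ≈ 6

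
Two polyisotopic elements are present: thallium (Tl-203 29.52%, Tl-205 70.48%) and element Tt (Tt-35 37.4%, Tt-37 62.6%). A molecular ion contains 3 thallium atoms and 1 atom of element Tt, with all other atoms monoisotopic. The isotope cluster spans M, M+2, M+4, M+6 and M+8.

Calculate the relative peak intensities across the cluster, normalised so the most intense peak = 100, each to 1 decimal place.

2.4 : 20.9 : 68.9 : 100.0 : 53.9

Thallium pattern (n=3): 0.02572463 : 0.18425524 : 0.43991564 : 0.35010449
Element Tt pattern (n=1): 0.3740 : 0.6260
Convolve the two distributions (both contribute in 2-u steps):
  M: 0.02572463×0.3740 = 0.009621
  M+2: 0.02572463×0.6260 + 0.18425524×0.3740 = 0.085015
  M+4: 0.18425524×0.6260 + 0.43991564×0.3740 = 0.279872
  M+6: 0.43991564×0.6260 + 0.35010449×0.3740 = 0.406326
  M+8: 0.35010449×0.6260 = 0.219165
Scale to base peak (0.406326) = 100: 2.4 : 20.9 : 68.9 : 100.0 : 53.9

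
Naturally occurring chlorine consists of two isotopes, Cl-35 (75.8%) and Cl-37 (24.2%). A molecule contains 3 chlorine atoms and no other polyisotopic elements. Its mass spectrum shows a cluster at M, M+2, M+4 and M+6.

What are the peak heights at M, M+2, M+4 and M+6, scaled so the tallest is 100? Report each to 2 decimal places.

Expanding (0.758 + 0.242)^3:
P(M) = 0.758^3 = 0.435520
P(M+2) = 3 × 0.758^2 × 0.242^1 = 0.417133
P(M+4) = 3 × 0.758^1 × 0.242^2 = 0.133175
P(M+6) = 0.242^3 = 0.014172
The M peak is largest (0.435520); scaling to 100 gives 100.00 : 95.78 : 30.58 : 3.25.

100.00 : 95.78 : 30.58 : 3.25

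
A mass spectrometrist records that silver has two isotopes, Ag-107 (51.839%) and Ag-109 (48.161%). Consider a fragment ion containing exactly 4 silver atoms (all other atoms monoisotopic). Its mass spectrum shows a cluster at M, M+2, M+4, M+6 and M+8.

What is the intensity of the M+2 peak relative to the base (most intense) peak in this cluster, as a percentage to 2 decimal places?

71.76%

(0.51839 + 0.48161)^4 gives M 0.0722, M+2 0.2684, M+4 0.3740, M+6 0.2316, M+8 0.0538; the largest is M+4.
P(M+4) = C(4,2) × 0.51839^2 × 0.48161^2 = 6 × 0.26872819 × 0.23194819 = 0.373986 (base)
P(M+2) = C(4,1) × 0.51839^3 × 0.48161^1 = 4 × 0.13930601 × 0.48161 = 0.268365
Relative intensity = 0.268365 / 0.373986 × 100 = 71.76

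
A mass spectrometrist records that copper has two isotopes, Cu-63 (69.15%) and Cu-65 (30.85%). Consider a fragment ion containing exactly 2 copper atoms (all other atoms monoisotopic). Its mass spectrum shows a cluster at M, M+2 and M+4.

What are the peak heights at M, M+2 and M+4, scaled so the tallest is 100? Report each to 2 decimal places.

100.00 : 89.23 : 19.90

The 2 Cu atoms are independent, so intensities follow the terms of (0.6915 + 0.3085)^2.
P(M) = 0.6915^2 = 0.478172
P(M+2) = 2 × 0.6915^1 × 0.3085^1 = 0.426656
P(M+4) = 0.3085^2 = 0.095172
The M peak is largest (0.478172); scaling to 100 gives 100.00 : 89.23 : 19.90.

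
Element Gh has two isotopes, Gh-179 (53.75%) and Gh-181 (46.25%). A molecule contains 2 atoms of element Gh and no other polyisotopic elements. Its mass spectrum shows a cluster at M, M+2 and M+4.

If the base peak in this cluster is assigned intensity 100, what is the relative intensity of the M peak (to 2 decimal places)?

Term probabilities: M 0.2889, M+2 0.4972, M+4 0.2139. Base peak = M+2.
P(M+2) = C(2,1) × 0.5375^1 × 0.4625^1 = 2 × 0.5375 × 0.4625 = 0.497188 (base)
P(M) = C(2,0) × 0.5375^2 × 0.4625^0 = 1 × 0.28890625 × 1.0000 = 0.288906
Relative intensity = 0.288906 / 0.497188 × 100 = 58.11

58.11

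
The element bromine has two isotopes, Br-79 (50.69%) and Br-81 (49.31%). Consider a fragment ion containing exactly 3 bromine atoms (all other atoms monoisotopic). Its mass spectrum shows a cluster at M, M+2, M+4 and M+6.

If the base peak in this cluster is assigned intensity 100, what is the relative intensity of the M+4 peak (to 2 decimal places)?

Term probabilities: M 0.1302, M+2 0.3801, M+4 0.3698, M+6 0.1199. Base peak = M+2.
P(M+2) = C(3,1) × 0.5069^2 × 0.4931^1 = 3 × 0.25694761 × 0.4931 = 0.380103 (base)
P(M+4) = C(3,2) × 0.5069^1 × 0.4931^2 = 3 × 0.5069 × 0.24314761 = 0.369755
Relative intensity = 0.369755 / 0.380103 × 100 = 97.28

97.28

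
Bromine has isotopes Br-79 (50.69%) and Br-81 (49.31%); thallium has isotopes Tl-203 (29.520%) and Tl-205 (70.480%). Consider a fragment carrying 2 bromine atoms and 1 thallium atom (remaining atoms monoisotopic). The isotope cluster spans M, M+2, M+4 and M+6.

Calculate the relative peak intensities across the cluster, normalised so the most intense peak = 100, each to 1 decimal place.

17.9 : 77.5 : 100.0 : 40.4

Bromine pattern (n=2): 0.25694761 : 0.49990478 : 0.24314761
Thallium pattern (n=1): 0.2952 : 0.7048
Convolve the two distributions (both contribute in 2-u steps):
  M: 0.25694761×0.2952 = 0.075851
  M+2: 0.25694761×0.7048 + 0.49990478×0.2952 = 0.328669
  M+4: 0.49990478×0.7048 + 0.24314761×0.2952 = 0.424110
  M+6: 0.24314761×0.7048 = 0.171370
Scale to base peak (0.424110) = 100: 17.9 : 77.5 : 100.0 : 40.4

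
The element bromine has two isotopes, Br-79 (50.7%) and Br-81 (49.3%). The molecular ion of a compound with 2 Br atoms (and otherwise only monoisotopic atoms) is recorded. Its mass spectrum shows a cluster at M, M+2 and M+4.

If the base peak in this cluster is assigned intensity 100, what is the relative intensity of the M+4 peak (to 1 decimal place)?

Binomial terms of (0.507 + 0.493)^2: M 0.2570, M+2 0.4999, M+4 0.2430 → M+2 is the base peak.
P(M+2) = C(2,1) × 0.507^1 × 0.493^1 = 2 × 0.5070 × 0.4930 = 0.499902 (base)
P(M+4) = C(2,2) × 0.507^0 × 0.493^2 = 1 × 1.0000 × 0.243049 = 0.243049
Relative intensity = 0.243049 / 0.499902 × 100 = 48.6

48.6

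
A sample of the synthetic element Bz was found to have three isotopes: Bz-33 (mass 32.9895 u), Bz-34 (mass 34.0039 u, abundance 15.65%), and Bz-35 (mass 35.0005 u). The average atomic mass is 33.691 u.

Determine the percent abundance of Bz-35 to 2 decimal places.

26.99%

The remaining 84.35% is split between Bz-33 (fraction x) and Bz-35 (fraction 0.8435 − x).
Substituting: 32.9895x + 35.0005(0.8435 − x) = 28.36938965
(32.9895 − 35.0005)x = -1.1535321  ⇒  x = 0.57361, y = 0.26989
Bz-33: 57.36%, Bz-35: 26.99%.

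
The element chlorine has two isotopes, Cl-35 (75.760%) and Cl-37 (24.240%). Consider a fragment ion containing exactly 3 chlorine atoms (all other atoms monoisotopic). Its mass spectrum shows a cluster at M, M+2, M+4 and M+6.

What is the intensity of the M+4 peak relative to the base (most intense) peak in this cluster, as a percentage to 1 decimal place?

(0.75760 + 0.24240)^3 gives M 0.4348, M+2 0.4174, M+4 0.1335, M+6 0.0142; the largest is M.
P(M) = C(3,0) × 0.75760^3 × 0.24240^0 = 1 × 0.4348304 × 1.0000 = 0.434830 (base)
P(M+4) = C(3,2) × 0.75760^1 × 0.24240^2 = 3 × 0.7576 × 0.05875776 = 0.133545
Relative intensity = 0.133545 / 0.434830 × 100 = 30.7

30.7%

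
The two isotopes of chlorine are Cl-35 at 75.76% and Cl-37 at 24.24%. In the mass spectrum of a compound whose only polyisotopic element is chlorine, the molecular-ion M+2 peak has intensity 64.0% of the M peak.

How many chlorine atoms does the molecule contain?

With n Cl atoms, P(M+2)/P(M) = C(n,1)·p^(n−1)q / p^n = n·q/p = n · 0.2424/0.7576.
n = 0.640 × 0.7576/0.2424 = 2.00 ≈ 2

2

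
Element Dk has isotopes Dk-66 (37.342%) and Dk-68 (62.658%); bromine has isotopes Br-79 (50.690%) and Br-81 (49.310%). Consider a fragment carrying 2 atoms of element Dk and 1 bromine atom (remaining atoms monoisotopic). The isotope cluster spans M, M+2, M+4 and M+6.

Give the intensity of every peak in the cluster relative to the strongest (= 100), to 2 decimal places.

16.45 : 71.19 : 100.00 : 45.05

Element Dk pattern (n=2): 0.1394425 : 0.46795501 : 0.3926025
Bromine pattern (n=1): 0.5069 : 0.4931
Convolve the two distributions (both contribute in 2-u steps):
  M: 0.1394425×0.5069 = 0.070683
  M+2: 0.1394425×0.4931 + 0.46795501×0.5069 = 0.305965
  M+4: 0.46795501×0.4931 + 0.3926025×0.5069 = 0.429759
  M+6: 0.3926025×0.4931 = 0.193592
Scale to base peak (0.429759) = 100: 16.45 : 71.19 : 100.00 : 45.05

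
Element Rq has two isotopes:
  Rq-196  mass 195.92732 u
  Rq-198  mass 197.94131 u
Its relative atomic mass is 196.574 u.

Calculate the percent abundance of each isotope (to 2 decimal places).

Writing the weighted mean with unknown fraction x of Rq-196:
195.92732·x + 197.94131·(1 − x) = 196.574
(195.92732 − 197.94131)·x = 196.574 − 197.94131
x = -1.36731 / -2.01399 = 0.67891 → 67.89% Rq-196, 32.11% Rq-198.

Rq-196: 67.89%, Rq-198: 32.11%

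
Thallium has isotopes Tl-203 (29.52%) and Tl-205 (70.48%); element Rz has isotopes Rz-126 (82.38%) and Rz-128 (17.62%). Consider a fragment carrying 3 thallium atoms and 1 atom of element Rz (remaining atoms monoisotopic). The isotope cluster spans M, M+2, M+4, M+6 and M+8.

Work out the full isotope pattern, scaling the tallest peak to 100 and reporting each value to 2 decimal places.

5.37 : 39.59 : 100.00 : 92.67 : 15.62

Thallium pattern (n=3): 0.02572463 : 0.18425524 : 0.43991564 : 0.35010449
Element Rz pattern (n=1): 0.8238 : 0.1762
Convolve the two distributions (both contribute in 2-u steps):
  M: 0.02572463×0.8238 = 0.021192
  M+2: 0.02572463×0.1762 + 0.18425524×0.8238 = 0.156322
  M+4: 0.18425524×0.1762 + 0.43991564×0.8238 = 0.394868
  M+6: 0.43991564×0.1762 + 0.35010449×0.8238 = 0.365929
  M+8: 0.35010449×0.1762 = 0.061688
Scale to base peak (0.394868) = 100: 5.37 : 39.59 : 100.00 : 92.67 : 15.62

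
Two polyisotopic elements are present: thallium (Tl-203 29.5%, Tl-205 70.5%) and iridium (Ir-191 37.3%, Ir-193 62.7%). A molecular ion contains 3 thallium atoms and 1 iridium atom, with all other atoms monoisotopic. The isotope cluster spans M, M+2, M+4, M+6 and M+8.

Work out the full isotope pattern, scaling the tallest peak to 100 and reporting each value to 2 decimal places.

2.36 : 20.85 : 68.75 : 100.00 : 54.05

Thallium pattern (n=3): 0.02567237 : 0.18405787 : 0.43986713 : 0.35040263
Iridium pattern (n=1): 0.3730 : 0.6270
Convolve the two distributions (both contribute in 2-u steps):
  M: 0.02567237×0.3730 = 0.009576
  M+2: 0.02567237×0.6270 + 0.18405787×0.3730 = 0.084750
  M+4: 0.18405787×0.6270 + 0.43986713×0.3730 = 0.279475
  M+6: 0.43986713×0.6270 + 0.35040263×0.3730 = 0.406497
  M+8: 0.35040263×0.6270 = 0.219702
Scale to base peak (0.406497) = 100: 2.36 : 20.85 : 68.75 : 100.00 : 54.05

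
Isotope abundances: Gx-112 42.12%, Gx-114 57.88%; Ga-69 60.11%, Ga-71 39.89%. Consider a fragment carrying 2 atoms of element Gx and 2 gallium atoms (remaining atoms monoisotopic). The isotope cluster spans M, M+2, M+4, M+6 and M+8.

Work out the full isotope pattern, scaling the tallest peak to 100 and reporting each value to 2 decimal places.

Element Gx pattern (n=2): 0.17740944 : 0.48758112 : 0.33500944
Gallium pattern (n=2): 0.36132121 : 0.47955758 : 0.15912121
Convolve the two distributions (both contribute in 2-u steps):
  M: 0.17740944×0.36132121 = 0.064102
  M+2: 0.17740944×0.47955758 + 0.48758112×0.36132121 = 0.261251
  M+4: 0.17740944×0.15912121 + 0.48758112×0.47955758 + 0.33500944×0.36132121 = 0.383099
  M+6: 0.48758112×0.15912121 + 0.33500944×0.47955758 = 0.238241
  M+8: 0.33500944×0.15912121 = 0.053307
Scale to base peak (0.383099) = 100: 16.73 : 68.19 : 100.00 : 62.19 : 13.91

16.73 : 68.19 : 100.00 : 62.19 : 13.91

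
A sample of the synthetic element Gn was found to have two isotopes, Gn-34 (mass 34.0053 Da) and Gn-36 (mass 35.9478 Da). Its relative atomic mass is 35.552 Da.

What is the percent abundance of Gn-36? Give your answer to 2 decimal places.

79.62%

With x = fraction of Gn-34 (so Gn-36 is 1 − x):
34.0053·x + 35.9478·(1 − x) = 35.552
(34.0053 − 35.9478)·x = 35.552 − 35.9478
x = -0.3958 / -1.9425 = 0.20376 → 20.38% Gn-34, 79.62% Gn-36.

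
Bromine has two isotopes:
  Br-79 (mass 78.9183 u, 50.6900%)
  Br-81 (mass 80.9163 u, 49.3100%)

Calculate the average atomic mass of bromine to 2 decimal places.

79.90 u

Average mass = Σ (abundance × isotope mass) = 0.506900 × 78.9183 + 0.493100 × 80.9163
= 40.00369 + 39.89983 = 79.90352 u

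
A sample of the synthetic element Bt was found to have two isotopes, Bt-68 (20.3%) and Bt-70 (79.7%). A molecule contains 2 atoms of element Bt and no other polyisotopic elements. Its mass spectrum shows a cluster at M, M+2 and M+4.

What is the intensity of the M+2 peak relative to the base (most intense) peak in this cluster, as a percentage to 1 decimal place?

(0.203 + 0.797)^2 gives M 0.0412, M+2 0.3236, M+4 0.6352; the largest is M+4.
P(M+4) = C(2,2) × 0.203^0 × 0.797^2 = 1 × 1.0000 × 0.635209 = 0.635209 (base)
P(M+2) = C(2,1) × 0.203^1 × 0.797^1 = 2 × 0.2030 × 0.7970 = 0.323582
Relative intensity = 0.323582 / 0.635209 × 100 = 50.9

50.9%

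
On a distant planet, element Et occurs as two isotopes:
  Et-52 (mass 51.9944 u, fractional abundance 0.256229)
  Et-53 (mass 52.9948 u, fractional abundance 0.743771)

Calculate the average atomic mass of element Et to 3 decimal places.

Ar = Σ fᵢ·mᵢ = 0.256229 × 51.9944 + 0.743771 × 52.9948
= 13.32247 + 39.41600 = 52.73847 u

52.738 u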